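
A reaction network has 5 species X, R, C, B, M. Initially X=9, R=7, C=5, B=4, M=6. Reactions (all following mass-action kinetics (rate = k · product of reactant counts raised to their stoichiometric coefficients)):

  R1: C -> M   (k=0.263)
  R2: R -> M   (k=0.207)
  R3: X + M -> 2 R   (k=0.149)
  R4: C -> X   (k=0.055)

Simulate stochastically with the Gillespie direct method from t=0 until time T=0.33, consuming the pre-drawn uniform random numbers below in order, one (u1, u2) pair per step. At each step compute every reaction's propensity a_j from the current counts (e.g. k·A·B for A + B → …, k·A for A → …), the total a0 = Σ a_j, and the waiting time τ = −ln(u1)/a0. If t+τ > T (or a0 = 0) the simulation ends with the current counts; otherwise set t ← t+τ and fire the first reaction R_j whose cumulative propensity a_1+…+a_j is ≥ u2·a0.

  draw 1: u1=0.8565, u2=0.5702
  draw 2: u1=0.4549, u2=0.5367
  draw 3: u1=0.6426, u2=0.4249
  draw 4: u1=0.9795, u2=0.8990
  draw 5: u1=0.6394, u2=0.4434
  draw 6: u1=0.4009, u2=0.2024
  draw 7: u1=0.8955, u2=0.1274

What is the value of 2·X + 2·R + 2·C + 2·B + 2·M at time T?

Value at T = 62

Check how each reaction changes W = 2·X + 2·R + 2·C + 2·B + 2·M (weight of products minus weight of reactants):
R1: C -> M: (2·1) − (2·1) = 2 − 2 = 0
R2: R -> M: (2·1) − (2·1) = 2 − 2 = 0
R3: X + M -> 2 R: (2·2) − (2·1 + 2·1) = 4 − 4 = 0
R4: C -> X: (2·1) − (2·1) = 2 − 2 = 0
Every reaction leaves W unchanged, so W is conserved and no simulation is needed: W(T) = W(0) = 2·9 + 2·7 + 2·5 + 2·4 + 2·6 = 62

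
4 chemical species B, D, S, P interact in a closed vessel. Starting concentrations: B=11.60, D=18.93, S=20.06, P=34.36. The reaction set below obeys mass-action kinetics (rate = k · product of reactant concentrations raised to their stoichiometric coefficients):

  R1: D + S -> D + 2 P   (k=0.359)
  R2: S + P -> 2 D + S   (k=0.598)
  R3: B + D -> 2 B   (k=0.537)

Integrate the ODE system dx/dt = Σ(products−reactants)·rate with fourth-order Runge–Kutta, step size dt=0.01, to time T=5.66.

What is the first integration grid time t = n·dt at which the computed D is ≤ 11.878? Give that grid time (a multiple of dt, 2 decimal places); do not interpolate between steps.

Threshold first reached at t = 0.13

RK4 with dt=0.01: 566 steps to T=5.66. Trajectory (selected grid times):
t=0.00: B=11.60 D=18.93 S=20.06 P=34.36
t=0.12: B=72.46 D=14.20 S=5.89 P=34.63
t=0.13: B=77.60 D=11.42 S=5.63 P=33.97
t=0.63: B=141.53 D=0.68 S=3.77 P=11.10
t=1.26: B=159.13 D=0.16 S=3.48 P=3.14
t=1.89: B=163.94 D=0.04 S=3.41 P=0.92
t=2.52: B=165.34 D=0.01 S=3.40 P=0.28
t=3.14: B=165.76 D=0.00 S=3.39 P=0.08
t=3.77: B=165.89 D=0.00 S=3.39 P=0.03
t=4.40: B=165.92 D=0.00 S=3.39 P=0.01
t=5.03: B=165.94 D=0.00 S=3.39 P=0.00
t=5.66: B=165.94 D=0.00 S=3.39 P=0.00
D(0.12)=14.198 > 11.878 but D(0.13)=11.422 ≤ 11.878, so the first grid time is t=0.13.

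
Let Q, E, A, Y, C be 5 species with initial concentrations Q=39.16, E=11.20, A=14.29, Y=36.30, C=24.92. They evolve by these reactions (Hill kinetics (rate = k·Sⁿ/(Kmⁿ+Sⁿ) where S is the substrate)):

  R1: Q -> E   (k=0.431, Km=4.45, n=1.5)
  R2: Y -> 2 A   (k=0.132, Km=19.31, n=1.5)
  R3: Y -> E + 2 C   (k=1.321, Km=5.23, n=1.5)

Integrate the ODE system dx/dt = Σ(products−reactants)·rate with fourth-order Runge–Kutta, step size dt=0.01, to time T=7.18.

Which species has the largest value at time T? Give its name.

RK4 with dt=0.01: 718 steps to T=7.18. Trajectory (selected grid times):
t=0.00: Q=39.16 E=11.20 A=14.29 Y=36.30 C=24.92
t=0.80: Q=38.83 E=12.53 A=14.44 Y=35.22 C=26.92
t=1.60: Q=38.50 E=13.86 A=14.59 Y=34.15 C=28.92
t=2.39: Q=38.17 E=15.17 A=14.74 Y=33.09 C=30.88
t=3.19: Q=37.84 E=16.50 A=14.88 Y=32.03 C=32.87
t=3.99: Q=37.51 E=17.82 A=15.02 Y=30.97 C=34.85
t=4.79: Q=37.17 E=19.14 A=15.16 Y=29.91 C=36.82
t=5.58: Q=36.85 E=20.43 A=15.30 Y=28.87 C=38.76
t=6.38: Q=36.52 E=21.74 A=15.43 Y=27.83 C=40.72
t=7.18: Q=36.19 E=23.05 A=15.57 Y=26.78 C=42.67
At T=7.18: Q=36.19 E=23.05 A=15.57 Y=26.78 C=42.67; the largest is C.

Dominant species at T: C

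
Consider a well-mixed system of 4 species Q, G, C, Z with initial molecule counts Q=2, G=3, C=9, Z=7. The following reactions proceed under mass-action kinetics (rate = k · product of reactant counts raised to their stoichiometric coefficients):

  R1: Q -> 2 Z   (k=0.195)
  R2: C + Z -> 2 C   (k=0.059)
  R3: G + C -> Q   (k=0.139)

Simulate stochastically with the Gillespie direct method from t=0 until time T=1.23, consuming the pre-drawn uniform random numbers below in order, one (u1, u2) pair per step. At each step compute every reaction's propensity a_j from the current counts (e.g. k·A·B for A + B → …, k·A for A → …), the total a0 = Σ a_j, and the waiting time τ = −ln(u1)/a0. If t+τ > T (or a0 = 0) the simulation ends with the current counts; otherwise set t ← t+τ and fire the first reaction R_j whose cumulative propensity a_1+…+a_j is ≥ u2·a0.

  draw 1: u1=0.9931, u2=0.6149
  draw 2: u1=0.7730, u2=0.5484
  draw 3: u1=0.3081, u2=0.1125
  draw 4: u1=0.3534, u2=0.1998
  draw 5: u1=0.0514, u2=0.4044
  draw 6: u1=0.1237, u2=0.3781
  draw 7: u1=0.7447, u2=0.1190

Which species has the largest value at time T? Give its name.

Dominant species at T: C

t=0.000: Q=2 G=3 C=9 Z=7
Draw 1: a1=0.390, a2=3.717, a3=3.753, a0=7.860; τ=−ln(0.9931)/7.860=0.001 → t=0.001; u2·a0=0.6149·7.860=4.833; a1+a2=4.107 < 4.833 ≤ a1+…+a3=7.860 → R3 fires; Q=3 G=2 C=8 Z=7
Draw 2: a1=0.585, a2=3.304, a3=2.224, a0=6.113; τ=−ln(0.7730)/6.113=0.042 → t=0.043; u2·a0=0.5484·6.113=3.352; a1=0.585 < 3.352 ≤ a1+a2=3.889 → R2 fires; Q=3 G=2 C=9 Z=6
Draw 3: a1=0.585, a2=3.186, a3=2.502, a0=6.273; τ=−ln(0.3081)/6.273=0.188 → t=0.231; u2·a0=0.1125·6.273=0.706; a1=0.585 < 0.706 ≤ a1+a2=3.771 → R2 fires; Q=3 G=2 C=10 Z=5
Draw 4: a1=0.585, a2=2.950, a3=2.780, a0=6.315; τ=−ln(0.3534)/6.315=0.165 → t=0.395; u2·a0=0.1998·6.315=1.262; a1=0.585 < 1.262 ≤ a1+a2=3.535 → R2 fires; Q=3 G=2 C=11 Z=4
Draw 5: a1=0.585, a2=2.596, a3=3.058, a0=6.239; τ=−ln(0.0514)/6.239=0.476 → t=0.871; u2·a0=0.4044·6.239=2.523; a1=0.585 < 2.523 ≤ a1+a2=3.181 → R2 fires; Q=3 G=2 C=12 Z=3
Draw 6: a1=0.585, a2=2.124, a3=3.336, a0=6.045; τ=−ln(0.1237)/6.045=0.346 → t=1.217; u2·a0=0.3781·6.045=2.286; a1=0.585 < 2.286 ≤ a1+a2=2.709 → R2 fires; Q=3 G=2 C=13 Z=2
Draw 7: a1=0.585, a2=1.534, a3=3.614, a0=5.733; τ=−ln(0.7447)/5.733=0.051 → t=1.268 > T=1.23: stop.
At T=1.23: Q=3 G=2 C=13 Z=2; the largest is C.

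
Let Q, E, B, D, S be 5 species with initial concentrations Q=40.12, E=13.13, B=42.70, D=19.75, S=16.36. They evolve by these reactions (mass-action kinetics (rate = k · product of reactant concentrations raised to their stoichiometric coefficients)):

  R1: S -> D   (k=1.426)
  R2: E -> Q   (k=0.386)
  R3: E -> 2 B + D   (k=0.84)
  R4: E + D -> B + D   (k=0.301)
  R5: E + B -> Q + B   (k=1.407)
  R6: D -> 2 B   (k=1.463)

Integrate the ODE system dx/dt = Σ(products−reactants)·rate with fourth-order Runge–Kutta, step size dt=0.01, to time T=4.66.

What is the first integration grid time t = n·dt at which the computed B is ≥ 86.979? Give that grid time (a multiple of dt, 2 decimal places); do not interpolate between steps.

RK4 with dt=0.01: 466 steps to T=4.66. Trajectory (selected grid times):
t=0.00: Q=40.12 E=13.13 B=42.70 D=19.75 S=16.36
t=0.52: Q=51.97 E=0.00 B=71.03 D=15.03 S=7.79
t=0.94: Q=51.97 E=0.00 B=86.77 D=10.67 S=4.28
t=0.95: Q=51.97 E=0.00 B=87.08 D=10.58 S=4.22
t=1.04: Q=51.97 E=0.00 B=89.75 D=9.75 S=3.71
t=1.55: Q=51.97 E=0.00 B=101.26 D=5.92 S=1.79
t=2.07: Q=51.97 E=0.00 B=108.19 D=3.39 S=0.85
t=2.59: Q=51.97 E=0.00 B=112.10 D=1.88 S=0.41
t=3.11: Q=51.97 E=0.00 B=114.25 D=1.02 S=0.19
t=3.62: Q=51.97 E=0.00 B=115.39 D=0.55 S=0.09
t=4.14: Q=51.97 E=0.00 B=116.01 D=0.29 S=0.04
t=4.66: Q=51.97 E=0.00 B=116.33 D=0.15 S=0.02
B(0.94)=86.767 < 86.979 but B(0.95)=87.078 ≥ 86.979, so the first grid time is t=0.95.

Threshold first reached at t = 0.95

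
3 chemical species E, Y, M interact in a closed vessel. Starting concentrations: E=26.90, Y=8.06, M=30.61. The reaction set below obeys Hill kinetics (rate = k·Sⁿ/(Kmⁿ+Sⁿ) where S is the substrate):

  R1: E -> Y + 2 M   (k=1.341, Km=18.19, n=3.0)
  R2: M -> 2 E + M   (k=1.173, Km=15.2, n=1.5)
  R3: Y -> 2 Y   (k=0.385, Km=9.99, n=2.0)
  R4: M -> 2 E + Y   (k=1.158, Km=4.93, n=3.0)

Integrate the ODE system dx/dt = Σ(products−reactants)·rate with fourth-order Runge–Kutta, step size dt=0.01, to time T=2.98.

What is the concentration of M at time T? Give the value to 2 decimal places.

M at T = 33.82

RK4 with dt=0.01: 298 steps to T=2.98. Trajectory (selected grid times):
t=0.00: E=26.90 Y=8.06 M=30.61
t=0.33: E=27.89 Y=8.84 M=30.91
t=0.66: E=28.88 Y=9.63 M=31.23
t=0.99: E=29.86 Y=10.43 M=31.57
t=1.32: E=30.84 Y=11.24 M=31.92
t=1.66: E=31.85 Y=12.09 M=32.29
t=1.99: E=32.82 Y=12.92 M=32.66
t=2.32: E=33.79 Y=13.77 M=33.04
t=2.65: E=34.76 Y=14.62 M=33.43
t=2.98: E=35.72 Y=15.48 M=33.82
Read off M at T=2.98: 33.82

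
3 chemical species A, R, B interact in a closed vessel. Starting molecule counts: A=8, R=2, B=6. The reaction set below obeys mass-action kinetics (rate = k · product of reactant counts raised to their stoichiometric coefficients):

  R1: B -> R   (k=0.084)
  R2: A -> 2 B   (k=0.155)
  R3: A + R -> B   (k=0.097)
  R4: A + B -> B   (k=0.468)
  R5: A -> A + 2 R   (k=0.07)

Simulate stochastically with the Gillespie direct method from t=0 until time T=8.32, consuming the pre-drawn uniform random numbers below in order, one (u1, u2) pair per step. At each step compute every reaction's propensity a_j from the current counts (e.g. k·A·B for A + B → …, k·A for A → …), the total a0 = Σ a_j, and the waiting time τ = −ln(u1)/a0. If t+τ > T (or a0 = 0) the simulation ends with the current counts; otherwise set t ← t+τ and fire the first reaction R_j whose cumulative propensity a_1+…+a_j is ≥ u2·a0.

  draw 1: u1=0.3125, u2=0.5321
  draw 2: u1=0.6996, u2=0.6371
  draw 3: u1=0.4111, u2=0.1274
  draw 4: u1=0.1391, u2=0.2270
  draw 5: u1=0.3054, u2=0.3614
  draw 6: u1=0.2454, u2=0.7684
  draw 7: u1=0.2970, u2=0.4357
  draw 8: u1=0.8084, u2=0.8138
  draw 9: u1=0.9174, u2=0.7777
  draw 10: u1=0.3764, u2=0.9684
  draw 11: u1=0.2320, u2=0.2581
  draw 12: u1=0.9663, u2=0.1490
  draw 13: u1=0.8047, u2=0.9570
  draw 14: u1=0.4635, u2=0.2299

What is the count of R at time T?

R at T = 6

t=0.000: A=8 R=2 B=6
Draw 1: a1=0.504, a2=1.240, a3=1.552, a4=22.464, a5=0.560, a0=26.320; τ=−ln(0.3125)/26.320=0.044 → t=0.044; u2·a0=0.5321·26.320=14.005; a1+…+a3=3.296 < 14.005 ≤ a1+…+a4=25.760 → R4 fires; A=7 R=2 B=6
Draw 2: a1=0.504, a2=1.085, a3=1.358, a4=19.656, a5=0.490, a0=23.093; τ=−ln(0.6996)/23.093=0.015 → t=0.060; u2·a0=0.6371·23.093=14.713; a1+…+a3=2.947 < 14.713 ≤ a1+…+a4=22.603 → R4 fires; A=6 R=2 B=6
Draw 3: a1=0.504, a2=0.930, a3=1.164, a4=16.848, a5=0.420, a0=19.866; τ=−ln(0.4111)/19.866=0.045 → t=0.104; u2·a0=0.1274·19.866=2.531; a1+a2=1.434 < 2.531 ≤ a1+…+a3=2.598 → R3 fires; A=5 R=1 B=7
Draw 4: a1=0.588, a2=0.775, a3=0.485, a4=16.380, a5=0.350, a0=18.578; τ=−ln(0.1391)/18.578=0.106 → t=0.211; u2·a0=0.2270·18.578=4.217; a1+…+a3=1.848 < 4.217 ≤ a1+…+a4=18.228 → R4 fires; A=4 R=1 B=7
Draw 5: a1=0.588, a2=0.620, a3=0.388, a4=13.104, a5=0.280, a0=14.980; τ=−ln(0.3054)/14.980=0.079 → t=0.290; u2·a0=0.3614·14.980=5.414; a1+…+a3=1.596 < 5.414 ≤ a1+…+a4=14.700 → R4 fires; A=3 R=1 B=7
Draw 6: a1=0.588, a2=0.465, a3=0.291, a4=9.828, a5=0.210, a0=11.382; τ=−ln(0.2454)/11.382=0.123 → t=0.413; u2·a0=0.7684·11.382=8.746; a1+…+a3=1.344 < 8.746 ≤ a1+…+a4=11.172 → R4 fires; A=2 R=1 B=7
Draw 7: a1=0.588, a2=0.310, a3=0.194, a4=6.552, a5=0.140, a0=7.784; τ=−ln(0.2970)/7.784=0.156 → t=0.569; u2·a0=0.4357·7.784=3.391; a1+…+a3=1.092 < 3.391 ≤ a1+…+a4=7.644 → R4 fires; A=1 R=1 B=7
Draw 8: a1=0.588, a2=0.155, a3=0.097, a4=3.276, a5=0.070, a0=4.186; τ=−ln(0.8084)/4.186=0.051 → t=0.620; u2·a0=0.8138·4.186=3.407; a1+…+a3=0.840 < 3.407 ≤ a1+…+a4=4.116 → R4 fires; A=0 R=1 B=7
Draw 9: a1=0.588, a2=0.000, a3=0.000, a4=0.000, a5=0.000, a0=0.588; τ=−ln(0.9174)/0.588=0.147 → t=0.767; u2·a0=0.7777·0.588=0.457 ≤ a1=0.588 → R1 fires; A=0 R=2 B=6
Draw 10: a1=0.504, a2=0.000, a3=0.000, a4=0.000, a5=0.000, a0=0.504; τ=−ln(0.3764)/0.504=1.939 → t=2.705; u2·a0=0.9684·0.504=0.488 ≤ a1=0.504 → R1 fires; A=0 R=3 B=5
Draw 11: a1=0.420, a2=0.000, a3=0.000, a4=0.000, a5=0.000, a0=0.420; τ=−ln(0.2320)/0.420=3.479 → t=6.184; u2·a0=0.2581·0.420=0.108 ≤ a1=0.420 → R1 fires; A=0 R=4 B=4
Draw 12: a1=0.336, a2=0.000, a3=0.000, a4=0.000, a5=0.000, a0=0.336; τ=−ln(0.9663)/0.336=0.102 → t=6.286; u2·a0=0.1490·0.336=0.050 ≤ a1=0.336 → R1 fires; A=0 R=5 B=3
Draw 13: a1=0.252, a2=0.000, a3=0.000, a4=0.000, a5=0.000, a0=0.252; τ=−ln(0.8047)/0.252=0.862 → t=7.148; u2·a0=0.9570·0.252=0.241 ≤ a1=0.252 → R1 fires; A=0 R=6 B=2
Draw 14: a1=0.168, a2=0.000, a3=0.000, a4=0.000, a5=0.000, a0=0.168; τ=−ln(0.4635)/0.168=4.577 → t=11.725 > T=8.32: stop.
Read off R at T=8.32: 6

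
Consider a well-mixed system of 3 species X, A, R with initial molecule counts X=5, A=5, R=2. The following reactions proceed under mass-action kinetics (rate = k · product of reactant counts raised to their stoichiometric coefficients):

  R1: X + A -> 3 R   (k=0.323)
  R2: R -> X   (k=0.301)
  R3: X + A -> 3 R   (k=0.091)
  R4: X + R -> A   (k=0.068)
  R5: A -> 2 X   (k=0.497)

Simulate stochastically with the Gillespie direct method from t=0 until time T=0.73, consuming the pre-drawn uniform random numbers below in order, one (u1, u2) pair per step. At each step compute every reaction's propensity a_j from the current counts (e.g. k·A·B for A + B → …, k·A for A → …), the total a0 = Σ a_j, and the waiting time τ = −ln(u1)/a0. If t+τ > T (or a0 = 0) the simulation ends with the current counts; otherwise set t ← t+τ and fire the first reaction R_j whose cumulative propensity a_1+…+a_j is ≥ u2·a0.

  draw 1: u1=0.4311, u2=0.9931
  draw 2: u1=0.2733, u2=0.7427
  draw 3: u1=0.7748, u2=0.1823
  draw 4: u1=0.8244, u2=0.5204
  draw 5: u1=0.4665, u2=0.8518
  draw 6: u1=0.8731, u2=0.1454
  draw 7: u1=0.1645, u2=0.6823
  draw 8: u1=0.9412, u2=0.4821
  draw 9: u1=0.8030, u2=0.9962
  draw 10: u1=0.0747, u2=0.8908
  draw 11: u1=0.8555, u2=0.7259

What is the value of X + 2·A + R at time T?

Value at T = 17

Check how each reaction changes W = X + 2·A + R (weight of products minus weight of reactants):
R1: X + A -> 3 R: (1·3) − (1·1 + 2·1) = 3 − 3 = 0
R2: R -> X: (1·1) − (1·1) = 1 − 1 = 0
R3: X + A -> 3 R: (1·3) − (1·1 + 2·1) = 3 − 3 = 0
R4: X + R -> A: (2·1) − (1·1 + 1·1) = 2 − 2 = 0
R5: A -> 2 X: (1·2) − (2·1) = 2 − 2 = 0
Every reaction leaves W unchanged, so W is conserved and no simulation is needed: W(T) = W(0) = 5 + 2·5 + 2 = 17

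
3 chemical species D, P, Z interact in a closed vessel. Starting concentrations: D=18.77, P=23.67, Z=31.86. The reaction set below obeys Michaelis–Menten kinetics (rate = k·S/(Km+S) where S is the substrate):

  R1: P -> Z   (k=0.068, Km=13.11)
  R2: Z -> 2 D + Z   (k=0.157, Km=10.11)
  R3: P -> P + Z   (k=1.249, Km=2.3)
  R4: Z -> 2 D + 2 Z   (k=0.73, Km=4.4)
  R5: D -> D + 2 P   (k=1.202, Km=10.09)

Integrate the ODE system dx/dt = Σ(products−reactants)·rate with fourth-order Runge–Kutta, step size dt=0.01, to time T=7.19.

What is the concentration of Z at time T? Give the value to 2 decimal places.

Z at T = 45.23

RK4 with dt=0.01: 719 steps to T=7.19. Trajectory (selected grid times):
t=0.00: D=18.77 P=23.67 Z=31.86
t=0.80: D=19.99 P=24.90 Z=33.32
t=1.60: D=21.22 P=26.15 Z=34.79
t=2.40: D=22.45 P=27.43 Z=36.27
t=3.20: D=23.69 P=28.73 Z=37.75
t=3.99: D=24.93 P=30.04 Z=39.22
t=4.79: D=26.18 P=31.38 Z=40.71
t=5.59: D=27.44 P=32.74 Z=42.21
t=6.39: D=28.70 P=34.11 Z=43.72
t=7.19: D=29.97 P=35.51 Z=45.23
Read off Z at T=7.19: 45.23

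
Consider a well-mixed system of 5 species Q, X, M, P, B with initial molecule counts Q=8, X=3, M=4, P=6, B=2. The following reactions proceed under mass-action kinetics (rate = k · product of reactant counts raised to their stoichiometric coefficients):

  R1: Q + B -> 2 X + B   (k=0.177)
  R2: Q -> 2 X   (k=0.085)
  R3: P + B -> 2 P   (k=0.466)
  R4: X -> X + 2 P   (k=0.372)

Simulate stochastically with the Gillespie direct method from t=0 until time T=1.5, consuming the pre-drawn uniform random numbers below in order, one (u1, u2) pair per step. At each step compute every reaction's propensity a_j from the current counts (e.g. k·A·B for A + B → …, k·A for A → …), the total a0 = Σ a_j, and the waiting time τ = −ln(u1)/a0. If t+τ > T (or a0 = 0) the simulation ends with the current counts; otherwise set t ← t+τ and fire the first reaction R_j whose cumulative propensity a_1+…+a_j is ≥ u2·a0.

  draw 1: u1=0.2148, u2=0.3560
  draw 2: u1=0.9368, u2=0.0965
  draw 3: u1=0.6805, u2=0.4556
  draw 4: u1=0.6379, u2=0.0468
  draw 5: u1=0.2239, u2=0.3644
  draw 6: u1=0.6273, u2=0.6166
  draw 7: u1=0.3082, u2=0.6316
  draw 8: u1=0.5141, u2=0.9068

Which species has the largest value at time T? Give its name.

t=0.000: Q=8 X=3 M=4 P=6 B=2
Draw 1: a1=2.832, a2=0.680, a3=5.592, a4=1.116, a0=10.220; τ=−ln(0.2148)/10.220=0.150 → t=0.150; u2·a0=0.3560·10.220=3.638; a1+a2=3.512 < 3.638 ≤ a1+…+a3=9.104 → R3 fires; Q=8 X=3 M=4 P=7 B=1
Draw 2: a1=1.416, a2=0.680, a3=3.262, a4=1.116, a0=6.474; τ=−ln(0.9368)/6.474=0.010 → t=0.161; u2·a0=0.0965·6.474=0.625 ≤ a1=1.416 → R1 fires; Q=7 X=5 M=4 P=7 B=1
Draw 3: a1=1.239, a2=0.595, a3=3.262, a4=1.860, a0=6.956; τ=−ln(0.6805)/6.956=0.055 → t=0.216; u2·a0=0.4556·6.956=3.169; a1+a2=1.834 < 3.169 ≤ a1+…+a3=5.096 → R3 fires; Q=7 X=5 M=4 P=8 B=0
Draw 4: a1=0.000, a2=0.595, a3=0.000, a4=1.860, a0=2.455; τ=−ln(0.6379)/2.455=0.183 → t=0.399; u2·a0=0.0468·2.455=0.115; a1=0.000 < 0.115 ≤ a1+a2=0.595 → R2 fires; Q=6 X=7 M=4 P=8 B=0
Draw 5: a1=0.000, a2=0.510, a3=0.000, a4=2.604, a0=3.114; τ=−ln(0.2239)/3.114=0.481 → t=0.880; u2·a0=0.3644·3.114=1.135; a1+…+a3=0.510 < 1.135 ≤ a1+…+a4=3.114 → R4 fires; Q=6 X=7 M=4 P=10 B=0
Draw 6: a1=0.000, a2=0.510, a3=0.000, a4=2.604, a0=3.114; τ=−ln(0.6273)/3.114=0.150 → t=1.029; u2·a0=0.6166·3.114=1.920; a1+…+a3=0.510 < 1.920 ≤ a1+…+a4=3.114 → R4 fires; Q=6 X=7 M=4 P=12 B=0
Draw 7: a1=0.000, a2=0.510, a3=0.000, a4=2.604, a0=3.114; τ=−ln(0.3082)/3.114=0.378 → t=1.407; u2·a0=0.6316·3.114=1.967; a1+…+a3=0.510 < 1.967 ≤ a1+…+a4=3.114 → R4 fires; Q=6 X=7 M=4 P=14 B=0
Draw 8: a1=0.000, a2=0.510, a3=0.000, a4=2.604, a0=3.114; τ=−ln(0.5141)/3.114=0.214 → t=1.621 > T=1.5: stop.
At T=1.5: Q=6 X=7 M=4 P=14 B=0; the largest is P.

Dominant species at T: P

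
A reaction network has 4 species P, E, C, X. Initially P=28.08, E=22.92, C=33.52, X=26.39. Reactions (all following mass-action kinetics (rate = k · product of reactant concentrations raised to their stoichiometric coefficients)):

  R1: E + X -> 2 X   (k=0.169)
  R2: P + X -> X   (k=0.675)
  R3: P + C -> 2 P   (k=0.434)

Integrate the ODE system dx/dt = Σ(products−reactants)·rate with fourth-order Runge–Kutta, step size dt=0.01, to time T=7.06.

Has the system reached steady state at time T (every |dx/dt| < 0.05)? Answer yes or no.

Steady state at T: yes

RK4 with dt=0.01: 706 steps to T=7.06. Trajectory (selected grid times):
t=0.00: P=28.08 E=22.92 C=33.52 X=26.39
t=0.78: P=0.00 E=0.06 C=12.48 X=49.25
t=1.57: P=0.00 E=0.00 C=12.48 X=49.31
t=2.35: P=0.00 E=0.00 C=12.48 X=49.31
t=3.14: P=0.00 E=0.00 C=12.48 X=49.31
t=3.92: P=0.00 E=0.00 C=12.48 X=49.31
t=4.71: P=0.00 E=0.00 C=12.48 X=49.31
t=5.49: P=0.00 E=0.00 C=12.48 X=49.31
t=6.28: P=0.00 E=0.00 C=12.48 X=49.31
t=7.06: P=0.00 E=0.00 C=12.48 X=49.31
Rates at T: R1=0.0000, R2=0.0000, R3=0.0000
dx/dt at T (Σ net stoichiometry × rate): P=-0.0000, E=-0.0000, C=-0.0000, X=+0.0000
Largest |dx/dt| is |-0.0000| (E) < 0.05 → steady.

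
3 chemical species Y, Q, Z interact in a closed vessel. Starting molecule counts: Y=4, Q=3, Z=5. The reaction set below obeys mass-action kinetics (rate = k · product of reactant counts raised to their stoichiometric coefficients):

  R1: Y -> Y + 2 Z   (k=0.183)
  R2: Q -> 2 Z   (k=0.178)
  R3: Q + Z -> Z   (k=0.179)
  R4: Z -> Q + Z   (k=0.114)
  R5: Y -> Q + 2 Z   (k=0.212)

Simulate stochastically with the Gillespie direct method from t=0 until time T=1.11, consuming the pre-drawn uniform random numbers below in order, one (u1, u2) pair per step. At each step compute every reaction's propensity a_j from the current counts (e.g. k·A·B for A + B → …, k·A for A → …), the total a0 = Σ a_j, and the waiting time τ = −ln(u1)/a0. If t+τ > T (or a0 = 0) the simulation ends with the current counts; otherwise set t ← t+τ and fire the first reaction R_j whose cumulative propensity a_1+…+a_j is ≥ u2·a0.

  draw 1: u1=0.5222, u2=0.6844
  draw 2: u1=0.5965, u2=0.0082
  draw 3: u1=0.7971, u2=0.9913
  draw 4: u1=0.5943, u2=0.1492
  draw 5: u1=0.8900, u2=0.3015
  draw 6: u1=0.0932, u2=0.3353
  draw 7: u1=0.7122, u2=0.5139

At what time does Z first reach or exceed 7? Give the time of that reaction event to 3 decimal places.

t=0.000: Y=4 Q=3 Z=5
Draw 1: a1=0.732, a2=0.534, a3=2.685, a4=0.570, a5=0.848, a0=5.369; τ=−ln(0.5222)/5.369=0.121 → t=0.121; u2·a0=0.6844·5.369=3.675; a1+a2=1.266 < 3.675 ≤ a1+…+a3=3.951 → R3 fires; Y=4 Q=2 Z=5
Draw 2: a1=0.732, a2=0.356, a3=1.790, a4=0.570, a5=0.848, a0=4.296; τ=−ln(0.5965)/4.296=0.120 → t=0.241; u2·a0=0.0082·4.296=0.035 ≤ a1=0.732 → R1 fires; Y=4 Q=2 Z=7
Draw 3: a1=0.732, a2=0.356, a3=2.506, a4=0.798, a5=0.848, a0=5.240; τ=−ln(0.7971)/5.240=0.043 → t=0.285; u2·a0=0.9913·5.240=5.194; a1+…+a4=4.392 < 5.194 ≤ a1+…+a5=5.240 → R5 fires; Y=3 Q=3 Z=9
Draw 4: a1=0.549, a2=0.534, a3=4.833, a4=1.026, a5=0.636, a0=7.578; τ=−ln(0.5943)/7.578=0.069 → t=0.353; u2·a0=0.1492·7.578=1.131; a1+a2=1.083 < 1.131 ≤ a1+…+a3=5.916 → R3 fires; Y=3 Q=2 Z=9
Draw 5: a1=0.549, a2=0.356, a3=3.222, a4=1.026, a5=0.636, a0=5.789; τ=−ln(0.8900)/5.789=0.020 → t=0.373; u2·a0=0.3015·5.789=1.745; a1+a2=0.905 < 1.745 ≤ a1+…+a3=4.127 → R3 fires; Y=3 Q=1 Z=9
Draw 6: a1=0.549, a2=0.178, a3=1.611, a4=1.026, a5=0.636, a0=4.000; τ=−ln(0.0932)/4.000=0.593 → t=0.967; u2·a0=0.3353·4.000=1.341; a1+a2=0.727 < 1.341 ≤ a1+…+a3=2.338 → R3 fires; Y=3 Q=0 Z=9
Draw 7: a1=0.549, a2=0.000, a3=0.000, a4=1.026, a5=0.636, a0=2.211; τ=−ln(0.7122)/2.211=0.154 → t=1.120 > T=1.11: stop.
Z first becomes ≥ 7 when it reaches 7 at the event at t=0.241.

Threshold first reached at t = 0.241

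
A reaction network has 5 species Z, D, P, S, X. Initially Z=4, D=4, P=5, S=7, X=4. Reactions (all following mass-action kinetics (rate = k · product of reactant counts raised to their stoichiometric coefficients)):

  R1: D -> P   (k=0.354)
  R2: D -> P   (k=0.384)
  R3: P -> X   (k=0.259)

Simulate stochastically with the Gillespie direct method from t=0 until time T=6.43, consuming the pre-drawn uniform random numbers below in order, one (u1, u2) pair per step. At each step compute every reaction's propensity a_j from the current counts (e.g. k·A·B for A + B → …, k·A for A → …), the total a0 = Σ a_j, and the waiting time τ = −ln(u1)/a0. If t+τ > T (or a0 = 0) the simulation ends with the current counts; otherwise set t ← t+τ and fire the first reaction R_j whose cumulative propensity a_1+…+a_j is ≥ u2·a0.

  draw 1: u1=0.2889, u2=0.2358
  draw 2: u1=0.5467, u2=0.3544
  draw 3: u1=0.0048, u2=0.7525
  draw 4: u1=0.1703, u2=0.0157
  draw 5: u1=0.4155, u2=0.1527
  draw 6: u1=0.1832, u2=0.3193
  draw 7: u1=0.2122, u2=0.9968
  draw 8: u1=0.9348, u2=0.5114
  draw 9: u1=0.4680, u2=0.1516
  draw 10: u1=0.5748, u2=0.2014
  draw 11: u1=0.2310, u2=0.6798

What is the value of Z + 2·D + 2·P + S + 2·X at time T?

Check how each reaction changes W = Z + 2·D + 2·P + S + 2·X (weight of products minus weight of reactants):
R1: D -> P: (2·1) − (2·1) = 2 − 2 = 0
R2: D -> P: (2·1) − (2·1) = 2 − 2 = 0
R3: P -> X: (2·1) − (2·1) = 2 − 2 = 0
Every reaction leaves W unchanged, so W is conserved and no simulation is needed: W(T) = W(0) = 4 + 2·4 + 2·5 + 7 + 2·4 = 37

Value at T = 37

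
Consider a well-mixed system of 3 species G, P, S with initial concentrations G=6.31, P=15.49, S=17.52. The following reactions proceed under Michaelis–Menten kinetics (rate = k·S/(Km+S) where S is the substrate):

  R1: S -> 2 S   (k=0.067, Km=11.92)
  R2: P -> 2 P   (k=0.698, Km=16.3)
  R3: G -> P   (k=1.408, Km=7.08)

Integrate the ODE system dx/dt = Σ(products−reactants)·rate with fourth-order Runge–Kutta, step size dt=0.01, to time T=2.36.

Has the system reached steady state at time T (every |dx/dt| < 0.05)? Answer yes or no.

Steady state at T: no

RK4 with dt=0.01: 236 steps to T=2.36. Trajectory (selected grid times):
t=0.00: G=6.31 P=15.49 S=17.52
t=0.26: G=6.14 P=15.75 S=17.53
t=0.52: G=5.97 P=16.01 S=17.54
t=0.79: G=5.80 P=16.27 S=17.55
t=1.05: G=5.63 P=16.53 S=17.56
t=1.31: G=5.47 P=16.78 S=17.57
t=1.57: G=5.31 P=17.03 S=17.58
t=1.84: G=5.15 P=17.29 S=17.59
t=2.10: G=5.00 P=17.54 S=17.60
t=2.36: G=4.85 P=17.78 S=17.61
Rates at T: R1=0.0400, R2=0.3642, R3=0.5724
dx/dt at T (Σ net stoichiometry × rate): G=-0.5724, P=+0.9366, S=+0.0400
Largest |dx/dt| is |+0.9366| (P) ≥ 0.05 → not steady.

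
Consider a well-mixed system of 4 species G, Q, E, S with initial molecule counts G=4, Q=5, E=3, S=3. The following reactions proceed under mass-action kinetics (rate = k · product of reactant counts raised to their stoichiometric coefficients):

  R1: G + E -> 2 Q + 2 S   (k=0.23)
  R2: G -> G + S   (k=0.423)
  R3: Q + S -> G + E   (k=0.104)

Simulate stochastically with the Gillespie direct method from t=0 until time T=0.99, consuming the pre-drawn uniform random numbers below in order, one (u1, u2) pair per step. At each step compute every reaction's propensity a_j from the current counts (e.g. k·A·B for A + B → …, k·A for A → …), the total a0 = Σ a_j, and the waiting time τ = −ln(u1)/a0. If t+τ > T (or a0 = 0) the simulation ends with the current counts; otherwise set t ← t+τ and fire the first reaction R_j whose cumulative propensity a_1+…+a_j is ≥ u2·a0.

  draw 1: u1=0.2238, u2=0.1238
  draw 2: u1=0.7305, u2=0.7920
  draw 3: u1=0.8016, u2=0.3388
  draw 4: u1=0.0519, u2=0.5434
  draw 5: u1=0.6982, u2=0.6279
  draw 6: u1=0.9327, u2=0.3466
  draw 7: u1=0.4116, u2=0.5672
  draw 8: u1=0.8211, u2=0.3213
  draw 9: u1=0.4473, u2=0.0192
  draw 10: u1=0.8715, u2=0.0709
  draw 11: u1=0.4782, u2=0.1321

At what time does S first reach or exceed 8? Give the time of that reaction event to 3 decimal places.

t=0.000: G=4 Q=5 E=3 S=3
Draw 1: a1=2.760, a2=1.692, a3=1.560, a0=6.012; τ=−ln(0.2238)/6.012=0.249 → t=0.249; u2·a0=0.1238·6.012=0.744 ≤ a1=2.760 → R1 fires; G=3 Q=7 E=2 S=5
Draw 2: a1=1.380, a2=1.269, a3=3.640, a0=6.289; τ=−ln(0.7305)/6.289=0.050 → t=0.299; u2·a0=0.7920·6.289=4.981; a1+a2=2.649 < 4.981 ≤ a1+…+a3=6.289 → R3 fires; G=4 Q=6 E=3 S=4
Draw 3: a1=2.760, a2=1.692, a3=2.496, a0=6.948; τ=−ln(0.8016)/6.948=0.032 → t=0.331; u2·a0=0.3388·6.948=2.354 ≤ a1=2.760 → R1 fires; G=3 Q=8 E=2 S=6
Draw 4: a1=1.380, a2=1.269, a3=4.992, a0=7.641; τ=−ln(0.0519)/7.641=0.387 → t=0.718; u2·a0=0.5434·7.641=4.152; a1+a2=2.649 < 4.152 ≤ a1+…+a3=7.641 → R3 fires; G=4 Q=7 E=3 S=5
Draw 5: a1=2.760, a2=1.692, a3=3.640, a0=8.092; τ=−ln(0.6982)/8.092=0.044 → t=0.762; u2·a0=0.6279·8.092=5.081; a1+a2=4.452 < 5.081 ≤ a1+…+a3=8.092 → R3 fires; G=5 Q=6 E=4 S=4
Draw 6: a1=4.600, a2=2.115, a3=2.496, a0=9.211; τ=−ln(0.9327)/9.211=0.008 → t=0.770; u2·a0=0.3466·9.211=3.193 ≤ a1=4.600 → R1 fires; G=4 Q=8 E=3 S=6
Draw 7: a1=2.760, a2=1.692, a3=4.992, a0=9.444; τ=−ln(0.4116)/9.444=0.094 → t=0.864; u2·a0=0.5672·9.444=5.357; a1+a2=4.452 < 5.357 ≤ a1+…+a3=9.444 → R3 fires; G=5 Q=7 E=4 S=5
Draw 8: a1=4.600, a2=2.115, a3=3.640, a0=10.355; τ=−ln(0.8211)/10.355=0.019 → t=0.883; u2·a0=0.3213·10.355=3.327 ≤ a1=4.600 → R1 fires; G=4 Q=9 E=3 S=7
Draw 9: a1=2.760, a2=1.692, a3=6.552, a0=11.004; τ=−ln(0.4473)/11.004=0.073 → t=0.956; u2·a0=0.0192·11.004=0.211 ≤ a1=2.760 → R1 fires; G=3 Q=11 E=2 S=9
Draw 10: a1=1.380, a2=1.269, a3=10.296, a0=12.945; τ=−ln(0.8715)/12.945=0.011 → t=0.967; u2·a0=0.0709·12.945=0.918 ≤ a1=1.380 → R1 fires; G=2 Q=13 E=1 S=11
Draw 11: a1=0.460, a2=0.846, a3=14.872, a0=16.178; τ=−ln(0.4782)/16.178=0.046 → t=1.012 > T=0.99: stop.
S first becomes ≥ 8 when it reaches 9 at the event at t=0.956.

Threshold first reached at t = 0.956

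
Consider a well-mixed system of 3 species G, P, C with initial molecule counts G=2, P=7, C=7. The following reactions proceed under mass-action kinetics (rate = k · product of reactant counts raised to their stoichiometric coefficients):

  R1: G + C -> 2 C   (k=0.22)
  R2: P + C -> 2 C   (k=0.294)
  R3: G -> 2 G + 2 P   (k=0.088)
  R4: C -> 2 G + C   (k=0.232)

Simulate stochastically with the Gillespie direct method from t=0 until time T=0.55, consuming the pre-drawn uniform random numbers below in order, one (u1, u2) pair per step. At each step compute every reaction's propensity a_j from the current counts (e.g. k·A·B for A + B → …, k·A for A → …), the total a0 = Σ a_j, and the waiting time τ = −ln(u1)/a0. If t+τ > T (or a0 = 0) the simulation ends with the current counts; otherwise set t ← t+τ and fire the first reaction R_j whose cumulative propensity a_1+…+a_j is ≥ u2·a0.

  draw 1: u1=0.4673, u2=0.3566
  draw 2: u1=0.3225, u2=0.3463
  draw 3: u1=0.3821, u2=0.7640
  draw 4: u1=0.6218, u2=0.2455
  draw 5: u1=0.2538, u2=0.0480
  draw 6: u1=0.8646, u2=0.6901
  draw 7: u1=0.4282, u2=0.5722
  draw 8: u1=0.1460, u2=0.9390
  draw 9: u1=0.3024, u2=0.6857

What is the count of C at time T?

C at T = 14

t=0.000: G=2 P=7 C=7
Draw 1: a1=3.080, a2=14.406, a3=0.176, a4=1.624, a0=19.286; τ=−ln(0.4673)/19.286=0.039 → t=0.039; u2·a0=0.3566·19.286=6.877; a1=3.080 < 6.877 ≤ a1+a2=17.486 → R2 fires; G=2 P=6 C=8
Draw 2: a1=3.520, a2=14.112, a3=0.176, a4=1.856, a0=19.664; τ=−ln(0.3225)/19.664=0.058 → t=0.097; u2·a0=0.3463·19.664=6.810; a1=3.520 < 6.810 ≤ a1+a2=17.632 → R2 fires; G=2 P=5 C=9
Draw 3: a1=3.960, a2=13.230, a3=0.176, a4=2.088, a0=19.454; τ=−ln(0.3821)/19.454=0.049 → t=0.146; u2·a0=0.7640·19.454=14.863; a1=3.960 < 14.863 ≤ a1+a2=17.190 → R2 fires; G=2 P=4 C=10
Draw 4: a1=4.400, a2=11.760, a3=0.176, a4=2.320, a0=18.656; τ=−ln(0.6218)/18.656=0.025 → t=0.172; u2·a0=0.2455·18.656=4.580; a1=4.400 < 4.580 ≤ a1+a2=16.160 → R2 fires; G=2 P=3 C=11
Draw 5: a1=4.840, a2=9.702, a3=0.176, a4=2.552, a0=17.270; τ=−ln(0.2538)/17.270=0.079 → t=0.251; u2·a0=0.0480·17.270=0.829 ≤ a1=4.840 → R1 fires; G=1 P=3 C=12
Draw 6: a1=2.640, a2=10.584, a3=0.088, a4=2.784, a0=16.096; τ=−ln(0.8646)/16.096=0.009 → t=0.260; u2·a0=0.6901·16.096=11.108; a1=2.640 < 11.108 ≤ a1+a2=13.224 → R2 fires; G=1 P=2 C=13
Draw 7: a1=2.860, a2=7.644, a3=0.088, a4=3.016, a0=13.608; τ=−ln(0.4282)/13.608=0.062 → t=0.323; u2·a0=0.5722·13.608=7.786; a1=2.860 < 7.786 ≤ a1+a2=10.504 → R2 fires; G=1 P=1 C=14
Draw 8: a1=3.080, a2=4.116, a3=0.088, a4=3.248, a0=10.532; τ=−ln(0.1460)/10.532=0.183 → t=0.505; u2·a0=0.9390·10.532=9.890; a1+…+a3=7.284 < 9.890 ≤ a1+…+a4=10.532 → R4 fires; G=3 P=1 C=14
Draw 9: a1=9.240, a2=4.116, a3=0.264, a4=3.248, a0=16.868; τ=−ln(0.3024)/16.868=0.071 → t=0.576 > T=0.55: stop.
Read off C at T=0.55: 14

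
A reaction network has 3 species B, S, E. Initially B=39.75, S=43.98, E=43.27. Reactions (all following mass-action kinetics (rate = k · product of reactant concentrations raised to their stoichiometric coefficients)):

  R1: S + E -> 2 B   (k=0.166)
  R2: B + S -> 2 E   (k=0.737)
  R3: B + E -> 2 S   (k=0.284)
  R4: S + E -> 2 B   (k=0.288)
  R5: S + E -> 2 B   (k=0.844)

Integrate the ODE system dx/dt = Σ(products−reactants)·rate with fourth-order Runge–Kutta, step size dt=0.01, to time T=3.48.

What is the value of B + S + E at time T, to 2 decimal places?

Value at T = 127.00

Check how each reaction changes W = B + S + E (weight of products minus weight of reactants):
R1: S + E -> 2 B: (1·2) − (1·1 + 1·1) = 2 − 2 = 0
R2: B + S -> 2 E: (1·2) − (1·1 + 1·1) = 2 − 2 = 0
R3: B + E -> 2 S: (1·2) − (1·1 + 1·1) = 2 − 2 = 0
R4: S + E -> 2 B: (1·2) − (1·1 + 1·1) = 2 − 2 = 0
R5: S + E -> 2 B: (1·2) − (1·1 + 1·1) = 2 − 2 = 0
Every reaction leaves W unchanged, so W is conserved and no simulation is needed: W(T) = W(0) = 39.75 + 43.98 + 43.27 = 127.00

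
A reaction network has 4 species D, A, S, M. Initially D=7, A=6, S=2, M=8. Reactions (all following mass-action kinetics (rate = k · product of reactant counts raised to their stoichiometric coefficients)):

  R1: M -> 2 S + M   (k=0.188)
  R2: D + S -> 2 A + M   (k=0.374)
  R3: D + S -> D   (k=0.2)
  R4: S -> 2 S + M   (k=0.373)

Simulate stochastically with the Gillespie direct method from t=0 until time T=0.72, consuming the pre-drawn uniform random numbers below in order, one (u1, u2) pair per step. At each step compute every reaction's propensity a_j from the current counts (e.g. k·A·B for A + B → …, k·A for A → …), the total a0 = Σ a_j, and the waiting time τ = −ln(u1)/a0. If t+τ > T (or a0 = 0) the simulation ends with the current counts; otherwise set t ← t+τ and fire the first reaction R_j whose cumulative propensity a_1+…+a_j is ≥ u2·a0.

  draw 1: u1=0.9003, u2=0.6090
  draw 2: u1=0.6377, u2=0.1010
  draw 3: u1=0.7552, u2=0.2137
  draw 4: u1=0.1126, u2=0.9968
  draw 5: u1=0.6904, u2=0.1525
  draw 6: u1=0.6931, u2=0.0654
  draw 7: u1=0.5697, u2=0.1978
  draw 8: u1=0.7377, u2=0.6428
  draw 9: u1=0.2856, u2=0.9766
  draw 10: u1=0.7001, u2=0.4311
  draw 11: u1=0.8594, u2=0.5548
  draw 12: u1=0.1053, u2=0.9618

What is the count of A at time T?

t=0.000: D=7 A=6 S=2 M=8
Draw 1: a1=1.504, a2=5.236, a3=2.800, a4=0.746, a0=10.286; τ=−ln(0.9003)/10.286=0.010 → t=0.010; u2·a0=0.6090·10.286=6.264; a1=1.504 < 6.264 ≤ a1+a2=6.740 → R2 fires; D=6 A=8 S=1 M=9
Draw 2: a1=1.692, a2=2.244, a3=1.200, a4=0.373, a0=5.509; τ=−ln(0.6377)/5.509=0.082 → t=0.092; u2·a0=0.1010·5.509=0.556 ≤ a1=1.692 → R1 fires; D=6 A=8 S=3 M=9
Draw 3: a1=1.692, a2=6.732, a3=3.600, a4=1.119, a0=13.143; τ=−ln(0.7552)/13.143=0.021 → t=0.113; u2·a0=0.2137·13.143=2.809; a1=1.692 < 2.809 ≤ a1+a2=8.424 → R2 fires; D=5 A=10 S=2 M=10
Draw 4: a1=1.880, a2=3.740, a3=2.000, a4=0.746, a0=8.366; τ=−ln(0.1126)/8.366=0.261 → t=0.374; u2·a0=0.9968·8.366=8.339; a1+…+a3=7.620 < 8.339 ≤ a1+…+a4=8.366 → R4 fires; D=5 A=10 S=3 M=11
Draw 5: a1=2.068, a2=5.610, a3=3.000, a4=1.119, a0=11.797; τ=−ln(0.6904)/11.797=0.031 → t=0.406; u2·a0=0.1525·11.797=1.799 ≤ a1=2.068 → R1 fires; D=5 A=10 S=5 M=11
Draw 6: a1=2.068, a2=9.350, a3=5.000, a4=1.865, a0=18.283; τ=−ln(0.6931)/18.283=0.020 → t=0.426; u2·a0=0.0654·18.283=1.196 ≤ a1=2.068 → R1 fires; D=5 A=10 S=7 M=11
Draw 7: a1=2.068, a2=13.090, a3=7.000, a4=2.611, a0=24.769; τ=−ln(0.5697)/24.769=0.023 → t=0.448; u2·a0=0.1978·24.769=4.899; a1=2.068 < 4.899 ≤ a1+a2=15.158 → R2 fires; D=4 A=12 S=6 M=12
Draw 8: a1=2.256, a2=8.976, a3=4.800, a4=2.238, a0=18.270; τ=−ln(0.7377)/18.270=0.017 → t=0.465; u2·a0=0.6428·18.270=11.744; a1+a2=11.232 < 11.744 ≤ a1+…+a3=16.032 → R3 fires; D=4 A=12 S=5 M=12
Draw 9: a1=2.256, a2=7.480, a3=4.000, a4=1.865, a0=15.601; τ=−ln(0.2856)/15.601=0.080 → t=0.545; u2·a0=0.9766·15.601=15.236; a1+…+a3=13.736 < 15.236 ≤ a1+…+a4=15.601 → R4 fires; D=4 A=12 S=6 M=13
Draw 10: a1=2.444, a2=8.976, a3=4.800, a4=2.238, a0=18.458; τ=−ln(0.7001)/18.458=0.019 → t=0.565; u2·a0=0.4311·18.458=7.957; a1=2.444 < 7.957 ≤ a1+a2=11.420 → R2 fires; D=3 A=14 S=5 M=14
Draw 11: a1=2.632, a2=5.610, a3=3.000, a4=1.865, a0=13.107; τ=−ln(0.8594)/13.107=0.012 → t=0.576; u2·a0=0.5548·13.107=7.272; a1=2.632 < 7.272 ≤ a1+a2=8.242 → R2 fires; D=2 A=16 S=4 M=15
Draw 12: a1=2.820, a2=2.992, a3=1.600, a4=1.492, a0=8.904; τ=−ln(0.1053)/8.904=0.253 → t=0.829 > T=0.72: stop.
Read off A at T=0.72: 16

A at T = 16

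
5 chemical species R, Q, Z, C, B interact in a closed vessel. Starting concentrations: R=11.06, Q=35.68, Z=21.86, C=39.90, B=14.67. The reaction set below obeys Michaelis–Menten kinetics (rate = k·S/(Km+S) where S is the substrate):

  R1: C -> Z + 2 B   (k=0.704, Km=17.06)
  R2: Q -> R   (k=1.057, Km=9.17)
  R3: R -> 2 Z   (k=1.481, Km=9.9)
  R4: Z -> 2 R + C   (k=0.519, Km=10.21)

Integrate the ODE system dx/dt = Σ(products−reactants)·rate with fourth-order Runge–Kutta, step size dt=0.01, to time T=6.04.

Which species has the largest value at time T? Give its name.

Dominant species at T: C

RK4 with dt=0.01: 604 steps to T=6.04. Trajectory (selected grid times):
t=0.00: R=11.06 Q=35.68 Z=21.86 C=39.90 B=14.67
t=0.67: R=11.57 Q=35.12 Z=23.01 C=39.81 B=15.33
t=1.34: R=12.08 Q=34.56 Z=24.18 C=39.72 B=15.99
t=2.01: R=12.58 Q=34.00 Z=25.36 C=39.64 B=16.65
t=2.68: R=13.07 Q=33.44 Z=26.56 C=39.56 B=17.31
t=3.36: R=13.57 Q=32.88 Z=27.79 C=39.48 B=17.98
t=4.03: R=14.06 Q=32.33 Z=29.02 C=39.41 B=18.64
t=4.70: R=14.54 Q=31.77 Z=30.27 C=39.34 B=19.30
t=5.37: R=15.02 Q=31.23 Z=31.52 C=39.27 B=19.95
t=6.04: R=15.49 Q=30.68 Z=32.79 C=39.20 B=20.61
At T=6.04: R=15.49 Q=30.68 Z=32.79 C=39.20 B=20.61; the largest is C.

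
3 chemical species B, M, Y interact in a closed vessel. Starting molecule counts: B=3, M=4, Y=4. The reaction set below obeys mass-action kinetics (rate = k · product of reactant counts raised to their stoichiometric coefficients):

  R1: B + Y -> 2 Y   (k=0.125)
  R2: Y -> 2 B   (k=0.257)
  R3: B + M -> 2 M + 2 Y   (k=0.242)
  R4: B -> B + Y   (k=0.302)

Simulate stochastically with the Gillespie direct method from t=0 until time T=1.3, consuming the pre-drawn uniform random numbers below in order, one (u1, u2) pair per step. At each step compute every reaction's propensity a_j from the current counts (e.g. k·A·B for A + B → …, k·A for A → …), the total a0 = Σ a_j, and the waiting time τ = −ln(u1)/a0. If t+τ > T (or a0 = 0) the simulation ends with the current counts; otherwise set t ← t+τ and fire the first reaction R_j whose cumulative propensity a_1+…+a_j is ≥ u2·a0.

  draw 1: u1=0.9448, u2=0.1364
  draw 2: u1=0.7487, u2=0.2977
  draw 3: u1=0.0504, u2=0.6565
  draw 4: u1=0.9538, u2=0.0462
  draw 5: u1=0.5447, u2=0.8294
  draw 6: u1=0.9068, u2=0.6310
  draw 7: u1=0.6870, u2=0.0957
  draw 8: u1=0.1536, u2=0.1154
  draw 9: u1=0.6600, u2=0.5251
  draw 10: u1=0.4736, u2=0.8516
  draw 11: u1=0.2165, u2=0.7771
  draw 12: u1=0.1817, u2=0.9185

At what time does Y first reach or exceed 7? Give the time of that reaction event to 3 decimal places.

Threshold first reached at t = 0.440

t=0.000: B=3 M=4 Y=4
Draw 1: a1=1.500, a2=1.028, a3=2.904, a4=0.906, a0=6.338; τ=−ln(0.9448)/6.338=0.009 → t=0.009; u2·a0=0.1364·6.338=0.865 ≤ a1=1.500 → R1 fires; B=2 M=4 Y=5
Draw 2: a1=1.250, a2=1.285, a3=1.936, a4=0.604, a0=5.075; τ=−ln(0.7487)/5.075=0.057 → t=0.066; u2·a0=0.2977·5.075=1.511; a1=1.250 < 1.511 ≤ a1+a2=2.535 → R2 fires; B=4 M=4 Y=4
Draw 3: a1=2.000, a2=1.028, a3=3.872, a4=1.208, a0=8.108; τ=−ln(0.0504)/8.108=0.368 → t=0.434; u2·a0=0.6565·8.108=5.323; a1+a2=3.028 < 5.323 ≤ a1+…+a3=6.900 → R3 fires; B=3 M=5 Y=6
Draw 4: a1=2.250, a2=1.542, a3=3.630, a4=0.906, a0=8.328; τ=−ln(0.9538)/8.328=0.006 → t=0.440; u2·a0=0.0462·8.328=0.385 ≤ a1=2.250 → R1 fires; B=2 M=5 Y=7
Draw 5: a1=1.750, a2=1.799, a3=2.420, a4=0.604, a0=6.573; τ=−ln(0.5447)/6.573=0.092 → t=0.533; u2·a0=0.8294·6.573=5.452; a1+a2=3.549 < 5.452 ≤ a1+…+a3=5.969 → R3 fires; B=1 M=6 Y=9
Draw 6: a1=1.125, a2=2.313, a3=1.452, a4=0.302, a0=5.192; τ=−ln(0.9068)/5.192=0.019 → t=0.551; u2·a0=0.6310·5.192=3.276; a1=1.125 < 3.276 ≤ a1+a2=3.438 → R2 fires; B=3 M=6 Y=8
Draw 7: a1=3.000, a2=2.056, a3=4.356, a4=0.906, a0=10.318; τ=−ln(0.6870)/10.318=0.036 → t=0.588; u2·a0=0.0957·10.318=0.987 ≤ a1=3.000 → R1 fires; B=2 M=6 Y=9
Draw 8: a1=2.250, a2=2.313, a3=2.904, a4=0.604, a0=8.071; τ=−ln(0.1536)/8.071=0.232 → t=0.820; u2·a0=0.1154·8.071=0.931 ≤ a1=2.250 → R1 fires; B=1 M=6 Y=10
Draw 9: a1=1.250, a2=2.570, a3=1.452, a4=0.302, a0=5.574; τ=−ln(0.6600)/5.574=0.075 → t=0.894; u2·a0=0.5251·5.574=2.927; a1=1.250 < 2.927 ≤ a1+a2=3.820 → R2 fires; B=3 M=6 Y=9
Draw 10: a1=3.375, a2=2.313, a3=4.356, a4=0.906, a0=10.950; τ=−ln(0.4736)/10.950=0.068 → t=0.963; u2·a0=0.8516·10.950=9.325; a1+a2=5.688 < 9.325 ≤ a1+…+a3=10.044 → R3 fires; B=2 M=7 Y=11
Draw 11: a1=2.750, a2=2.827, a3=3.388, a4=0.604, a0=9.569; τ=−ln(0.2165)/9.569=0.160 → t=1.123; u2·a0=0.7771·9.569=7.436; a1+a2=5.577 < 7.436 ≤ a1+…+a3=8.965 → R3 fires; B=1 M=8 Y=13
Draw 12: a1=1.625, a2=3.341, a3=1.936, a4=0.302, a0=7.204; τ=−ln(0.1817)/7.204=0.237 → t=1.359 > T=1.3: stop.
Y first becomes ≥ 7 when it reaches 7 at the event at t=0.440.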